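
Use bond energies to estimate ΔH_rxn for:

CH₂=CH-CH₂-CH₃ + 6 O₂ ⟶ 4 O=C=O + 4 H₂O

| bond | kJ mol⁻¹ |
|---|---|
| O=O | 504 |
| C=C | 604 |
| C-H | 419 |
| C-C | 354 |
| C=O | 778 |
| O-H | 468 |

ΔH ≈ −2280 kJ

Bonds broken (reactants):
  C-C: 2 × 354 = 708
  C-H: 8 × 419 = 3352
  C=C: 1 × 604 = 604
  O=O: 6 × 504 = 3024
  Σ(broken) = 7688 kJ
Bonds formed (products):
  C=O: 8 × 778 = 6224
  O-H: 8 × 468 = 3744
  Σ(formed) = 9968 kJ
ΔH = Σ(broken) − Σ(formed) = 7688 − 9968 = −2280 kJ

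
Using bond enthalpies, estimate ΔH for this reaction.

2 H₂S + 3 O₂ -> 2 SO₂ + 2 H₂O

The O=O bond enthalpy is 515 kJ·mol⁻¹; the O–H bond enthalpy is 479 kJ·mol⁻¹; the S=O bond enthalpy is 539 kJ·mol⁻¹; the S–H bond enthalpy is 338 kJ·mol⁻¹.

Bonds broken (reactants):
  O=O: 3 × 515 = 1545
  S–H: 4 × 338 = 1352
  Σ(broken) = 2897 kJ
Bonds formed (products):
  O–H: 4 × 479 = 1916
  S=O: 4 × 539 = 2156
  Σ(formed) = 4072 kJ
ΔH = Σ(broken) − Σ(formed) = 2897 − 4072 = −1175 kJ

ΔH ≈ −1175 kJ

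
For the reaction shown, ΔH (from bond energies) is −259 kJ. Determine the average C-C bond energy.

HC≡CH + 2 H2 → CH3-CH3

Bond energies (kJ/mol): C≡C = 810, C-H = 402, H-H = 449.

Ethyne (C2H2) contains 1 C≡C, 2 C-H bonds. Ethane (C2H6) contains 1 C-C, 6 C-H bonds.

D(C-C) ≈ 359 kJ/mol

Let D be the C-C bond energy.
Σ(broken) = 1×810 + 2×402 + 2×449 = 2512
Σ(formed) = 1×D + 6×402 = 2412 + D
ΔH = Σ(broken) − Σ(formed) = (2512) − (2412 + D) = +100 − D
Setting this equal to −259 kJ gives D = 359 kJ/mol.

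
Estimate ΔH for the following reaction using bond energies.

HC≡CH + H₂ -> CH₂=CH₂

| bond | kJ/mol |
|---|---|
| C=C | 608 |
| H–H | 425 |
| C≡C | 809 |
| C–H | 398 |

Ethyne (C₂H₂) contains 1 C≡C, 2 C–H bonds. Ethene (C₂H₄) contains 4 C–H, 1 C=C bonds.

Bonds broken (reactants):
  C≡C: 1 × 809 = 809
  C–H: 2 × 398 = 796
  H–H: 1 × 425 = 425
  Σ(broken) = 2030 kJ
Bonds formed (products):
  C–H: 4 × 398 = 1592
  C=C: 1 × 608 = 608
  Σ(formed) = 2200 kJ
ΔH = Σ(broken) − Σ(formed) = 2030 − 2200 = −170 kJ

ΔH ≈ −170 kJ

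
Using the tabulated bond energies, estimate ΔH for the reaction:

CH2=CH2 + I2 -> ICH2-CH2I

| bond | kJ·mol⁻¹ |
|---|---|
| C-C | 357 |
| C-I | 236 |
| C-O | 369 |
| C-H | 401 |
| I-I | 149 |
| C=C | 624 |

ΔH ≈ −56 kJ

Bonds broken (reactants):
  C-H: 4 × 401 = 1604
  C=C: 1 × 624 = 624
  I-I: 1 × 149 = 149
  Σ(broken) = 2377 kJ
Bonds formed (products):
  C-C: 1 × 357 = 357
  C-H: 4 × 401 = 1604
  C-I: 2 × 236 = 472
  Σ(formed) = 2433 kJ
ΔH = Σ(broken) − Σ(formed) = 2377 − 2433 = −56 kJ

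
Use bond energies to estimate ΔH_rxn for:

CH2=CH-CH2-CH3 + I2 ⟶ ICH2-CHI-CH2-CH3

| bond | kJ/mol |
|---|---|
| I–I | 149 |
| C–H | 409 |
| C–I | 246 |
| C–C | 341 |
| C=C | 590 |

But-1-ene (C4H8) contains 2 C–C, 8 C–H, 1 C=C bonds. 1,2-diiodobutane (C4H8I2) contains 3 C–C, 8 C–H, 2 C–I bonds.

ΔH ≈ −94 kJ

Bonds broken (reactants):
  C–C: 2 × 341 = 682
  C–H: 8 × 409 = 3272
  C=C: 1 × 590 = 590
  I–I: 1 × 149 = 149
  Σ(broken) = 4693 kJ
Bonds formed (products):
  C–C: 3 × 341 = 1023
  C–H: 8 × 409 = 3272
  C–I: 2 × 246 = 492
  Σ(formed) = 4787 kJ
ΔH = Σ(broken) − Σ(formed) = 4693 − 4787 = −94 kJ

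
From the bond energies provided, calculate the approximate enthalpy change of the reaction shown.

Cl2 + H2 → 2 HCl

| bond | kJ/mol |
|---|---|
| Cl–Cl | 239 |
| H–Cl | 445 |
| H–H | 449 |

Bonds broken (reactants):
  Cl–Cl: 1 × 239 = 239
  H–H: 1 × 449 = 449
  Σ(broken) = 688 kJ
Bonds formed (products):
  H–Cl: 2 × 445 = 890
  Σ(formed) = 890 kJ
ΔH = Σ(broken) − Σ(formed) = 688 − 890 = −202 kJ

ΔH ≈ −202 kJ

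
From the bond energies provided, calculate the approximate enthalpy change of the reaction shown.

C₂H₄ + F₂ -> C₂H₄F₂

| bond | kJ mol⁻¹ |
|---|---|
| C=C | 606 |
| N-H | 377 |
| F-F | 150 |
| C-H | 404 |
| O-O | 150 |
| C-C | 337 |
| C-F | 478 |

ΔH ≈ −537 kJ

Bonds broken (reactants):
  C-H: 4 × 404 = 1616
  C=C: 1 × 606 = 606
  F-F: 1 × 150 = 150
  Σ(broken) = 2372 kJ
Bonds formed (products):
  C-C: 1 × 337 = 337
  C-F: 2 × 478 = 956
  C-H: 4 × 404 = 1616
  Σ(formed) = 2909 kJ
ΔH = Σ(broken) − Σ(formed) = 2372 − 2909 = −537 kJ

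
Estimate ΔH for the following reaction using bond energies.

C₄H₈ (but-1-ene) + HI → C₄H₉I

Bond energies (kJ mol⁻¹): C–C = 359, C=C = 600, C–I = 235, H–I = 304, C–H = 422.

Bonds broken (reactants):
  C–C: 2 × 359 = 718
  C–H: 8 × 422 = 3376
  C=C: 1 × 600 = 600
  H–I: 1 × 304 = 304
  Σ(broken) = 4998 kJ
Bonds formed (products):
  C–C: 3 × 359 = 1077
  C–H: 9 × 422 = 3798
  C–I: 1 × 235 = 235
  Σ(formed) = 5110 kJ
ΔH = Σ(broken) − Σ(formed) = 4998 − 5110 = −112 kJ

ΔH ≈ −112 kJ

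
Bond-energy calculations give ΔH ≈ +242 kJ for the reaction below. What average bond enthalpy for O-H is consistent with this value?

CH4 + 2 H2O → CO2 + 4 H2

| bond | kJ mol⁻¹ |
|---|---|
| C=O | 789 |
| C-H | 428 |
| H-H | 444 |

Let D be the O-H bond energy.
Σ(broken) = 4×428 + 4×D = 1712 + 4D
Σ(formed) = 2×789 + 4×444 = 3354
ΔH = Σ(broken) − Σ(formed) = (1712 + 4D) − (3354) = −1642 + 4D
Setting this equal to +242 kJ gives 4D = 1884, so D = 471 kJ/mol.

D(O-H) ≈ 471 kJ/mol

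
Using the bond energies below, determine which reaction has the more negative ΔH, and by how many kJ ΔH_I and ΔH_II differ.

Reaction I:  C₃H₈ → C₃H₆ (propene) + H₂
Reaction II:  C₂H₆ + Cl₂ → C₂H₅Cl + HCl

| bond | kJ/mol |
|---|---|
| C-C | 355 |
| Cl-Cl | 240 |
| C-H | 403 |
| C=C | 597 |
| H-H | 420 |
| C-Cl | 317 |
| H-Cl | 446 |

Reaction I:
  Bonds broken (reactants):
    C-C: 2 × 355 = 710
    C-H: 8 × 403 = 3224
    Σ(broken) = 3934 kJ
  Bonds formed (products):
    C-C: 1 × 355 = 355
    C-H: 6 × 403 = 2418
    C=C: 1 × 597 = 597
    H-H: 1 × 420 = 420
    Σ(formed) = 3790 kJ
  ΔH_I = 3934 − 3790 = +144 kJ
Reaction II:
  Bonds broken (reactants):
    C-C: 1 × 355 = 355
    C-H: 6 × 403 = 2418
    Cl-Cl: 1 × 240 = 240
    Σ(broken) = 3013 kJ
  Bonds formed (products):
    C-C: 1 × 355 = 355
    C-Cl: 1 × 317 = 317
    C-H: 5 × 403 = 2015
    H-Cl: 1 × 446 = 446
    Σ(formed) = 3133 kJ
  ΔH_II = 3013 − 3133 = −120 kJ
ΔH_I − ΔH_II = +264 kJ, so reaction II has the more negative ΔH; |ΔH_I − ΔH_II| = 264 kJ.

Reaction II, by 264 kJ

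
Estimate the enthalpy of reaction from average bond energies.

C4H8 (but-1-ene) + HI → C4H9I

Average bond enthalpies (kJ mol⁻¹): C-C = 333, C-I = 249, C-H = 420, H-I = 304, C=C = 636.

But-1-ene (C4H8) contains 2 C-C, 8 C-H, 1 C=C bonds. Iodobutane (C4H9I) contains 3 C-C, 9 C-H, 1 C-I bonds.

Bonds broken (reactants):
  C-C: 2 × 333 = 666
  C-H: 8 × 420 = 3360
  C=C: 1 × 636 = 636
  H-I: 1 × 304 = 304
  Σ(broken) = 4966 kJ
Bonds formed (products):
  C-C: 3 × 333 = 999
  C-H: 9 × 420 = 3780
  C-I: 1 × 249 = 249
  Σ(formed) = 5028 kJ
ΔH = Σ(broken) − Σ(formed) = 4966 − 5028 = −62 kJ

ΔH ≈ −62 kJ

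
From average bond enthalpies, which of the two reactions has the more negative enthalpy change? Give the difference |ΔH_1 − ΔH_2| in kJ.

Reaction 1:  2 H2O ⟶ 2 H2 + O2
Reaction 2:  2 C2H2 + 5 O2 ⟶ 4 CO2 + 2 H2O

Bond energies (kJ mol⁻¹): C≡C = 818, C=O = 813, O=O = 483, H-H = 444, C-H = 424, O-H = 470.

Reaction 2, by 3146 kJ

Reaction 1:
  Bonds broken (reactants):
    O-H: 4 × 470 = 1880
    Σ(broken) = 1880 kJ
  Bonds formed (products):
    H-H: 2 × 444 = 888
    O=O: 1 × 483 = 483
    Σ(formed) = 1371 kJ
  ΔH_1 = 1880 − 1371 = +509 kJ
Reaction 2:
  Bonds broken (reactants):
    C≡C: 2 × 818 = 1636
    C-H: 4 × 424 = 1696
    O=O: 5 × 483 = 2415
    Σ(broken) = 5747 kJ
  Bonds formed (products):
    C=O: 8 × 813 = 6504
    O-H: 4 × 470 = 1880
    Σ(formed) = 8384 kJ
  ΔH_2 = 5747 − 8384 = −2637 kJ
ΔH_1 − ΔH_2 = +3146 kJ, so reaction 2 has the more negative ΔH; |ΔH_1 − ΔH_2| = 3146 kJ.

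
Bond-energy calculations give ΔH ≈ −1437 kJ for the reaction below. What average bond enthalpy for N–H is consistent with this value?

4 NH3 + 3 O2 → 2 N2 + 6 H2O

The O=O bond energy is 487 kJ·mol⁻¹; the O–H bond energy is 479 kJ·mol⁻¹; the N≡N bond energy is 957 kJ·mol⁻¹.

D(N–H) ≈ 397 kJ/mol

Let D be the N–H bond energy.
Σ(broken) = 12×D + 3×487 = 1461 + 12D
Σ(formed) = 2×957 + 12×479 = 7662
ΔH = Σ(broken) − Σ(formed) = (1461 + 12D) − (7662) = −6201 + 12D
Setting this equal to −1437 kJ gives 12D = 4764, so D = 397 kJ/mol.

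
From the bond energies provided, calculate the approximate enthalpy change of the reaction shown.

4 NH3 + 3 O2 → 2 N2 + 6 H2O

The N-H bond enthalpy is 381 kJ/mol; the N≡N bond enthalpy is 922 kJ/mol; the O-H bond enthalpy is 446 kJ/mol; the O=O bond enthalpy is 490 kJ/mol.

Bonds broken (reactants):
  N-H: 12 × 381 = 4572
  O=O: 3 × 490 = 1470
  Σ(broken) = 6042 kJ
Bonds formed (products):
  N≡N: 2 × 922 = 1844
  O-H: 12 × 446 = 5352
  Σ(formed) = 7196 kJ
ΔH = Σ(broken) − Σ(formed) = 6042 − 7196 = −1154 kJ

ΔH ≈ −1154 kJ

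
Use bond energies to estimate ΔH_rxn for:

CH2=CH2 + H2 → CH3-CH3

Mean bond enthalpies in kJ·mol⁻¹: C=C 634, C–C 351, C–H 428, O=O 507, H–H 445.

Bonds broken (reactants):
  C–H: 4 × 428 = 1712
  C=C: 1 × 634 = 634
  H–H: 1 × 445 = 445
  Σ(broken) = 2791 kJ
Bonds formed (products):
  C–C: 1 × 351 = 351
  C–H: 6 × 428 = 2568
  Σ(formed) = 2919 kJ
ΔH = Σ(broken) − Σ(formed) = 2791 − 2919 = −128 kJ

ΔH ≈ −128 kJ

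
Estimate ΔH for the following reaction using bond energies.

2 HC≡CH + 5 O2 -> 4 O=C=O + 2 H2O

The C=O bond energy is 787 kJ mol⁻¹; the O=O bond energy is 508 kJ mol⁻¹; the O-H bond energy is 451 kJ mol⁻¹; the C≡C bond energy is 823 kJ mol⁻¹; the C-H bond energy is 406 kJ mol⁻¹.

ΔH ≈ −2290 kJ

Bonds broken (reactants):
  C≡C: 2 × 823 = 1646
  C-H: 4 × 406 = 1624
  O=O: 5 × 508 = 2540
  Σ(broken) = 5810 kJ
Bonds formed (products):
  C=O: 8 × 787 = 6296
  O-H: 4 × 451 = 1804
  Σ(formed) = 8100 kJ
ΔH = Σ(broken) − Σ(formed) = 5810 − 8100 = −2290 kJ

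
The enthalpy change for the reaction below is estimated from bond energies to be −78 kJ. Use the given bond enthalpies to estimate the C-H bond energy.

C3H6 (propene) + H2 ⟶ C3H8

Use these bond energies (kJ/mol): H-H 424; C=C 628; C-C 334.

D(C-H) ≈ 398 kJ/mol

Let D be the C-H bond energy.
Σ(broken) = 1×334 + 6×D + 1×628 + 1×424 = 1386 + 6D
Σ(formed) = 2×334 + 8×D = 668 + 8D
ΔH = Σ(broken) − Σ(formed) = (1386 + 6D) − (668 + 8D) = +718 − 2D
Setting this equal to −78 kJ gives 2D = 796, so D = 398 kJ/mol.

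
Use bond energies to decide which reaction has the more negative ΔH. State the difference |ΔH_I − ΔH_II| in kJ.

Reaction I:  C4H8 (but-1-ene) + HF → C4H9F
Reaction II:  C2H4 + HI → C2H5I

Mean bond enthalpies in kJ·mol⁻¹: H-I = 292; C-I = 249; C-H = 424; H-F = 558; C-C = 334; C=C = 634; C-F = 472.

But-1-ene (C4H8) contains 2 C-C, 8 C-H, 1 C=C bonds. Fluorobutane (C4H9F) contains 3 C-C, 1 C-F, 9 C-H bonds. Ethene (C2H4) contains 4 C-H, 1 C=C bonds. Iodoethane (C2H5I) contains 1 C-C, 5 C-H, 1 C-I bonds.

Reaction II, by 43 kJ

Reaction I:
  Bonds broken (reactants):
    C-C: 2 × 334 = 668
    C-H: 8 × 424 = 3392
    C=C: 1 × 634 = 634
    H-F: 1 × 558 = 558
    Σ(broken) = 5252 kJ
  Bonds formed (products):
    C-C: 3 × 334 = 1002
    C-F: 1 × 472 = 472
    C-H: 9 × 424 = 3816
    Σ(formed) = 5290 kJ
  ΔH_I = 5252 − 5290 = −38 kJ
Reaction II:
  Bonds broken (reactants):
    C-H: 4 × 424 = 1696
    C=C: 1 × 634 = 634
    H-I: 1 × 292 = 292
    Σ(broken) = 2622 kJ
  Bonds formed (products):
    C-C: 1 × 334 = 334
    C-H: 5 × 424 = 2120
    C-I: 1 × 249 = 249
    Σ(formed) = 2703 kJ
  ΔH_II = 2622 − 2703 = −81 kJ
ΔH_I − ΔH_II = +43 kJ, so reaction II has the more negative ΔH; |ΔH_I − ΔH_II| = 43 kJ.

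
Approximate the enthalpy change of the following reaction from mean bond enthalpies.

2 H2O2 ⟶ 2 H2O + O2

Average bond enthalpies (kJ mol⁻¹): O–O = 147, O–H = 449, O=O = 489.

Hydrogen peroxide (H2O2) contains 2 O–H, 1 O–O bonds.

ΔH ≈ −195 kJ

Bonds broken (reactants):
  O–H: 4 × 449 = 1796
  O–O: 2 × 147 = 294
  Σ(broken) = 2090 kJ
Bonds formed (products):
  O–H: 4 × 449 = 1796
  O=O: 1 × 489 = 489
  Σ(formed) = 2285 kJ
ΔH = Σ(broken) − Σ(formed) = 2090 − 2285 = −195 kJ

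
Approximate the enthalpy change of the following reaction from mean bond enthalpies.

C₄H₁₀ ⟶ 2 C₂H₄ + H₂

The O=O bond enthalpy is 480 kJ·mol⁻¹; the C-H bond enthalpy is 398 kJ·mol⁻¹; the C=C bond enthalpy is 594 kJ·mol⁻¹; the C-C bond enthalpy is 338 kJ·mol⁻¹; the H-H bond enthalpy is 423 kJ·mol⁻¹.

ΔH ≈ +199 kJ

Bonds broken (reactants):
  C-C: 3 × 338 = 1014
  C-H: 10 × 398 = 3980
  Σ(broken) = 4994 kJ
Bonds formed (products):
  C-H: 8 × 398 = 3184
  C=C: 2 × 594 = 1188
  H-H: 1 × 423 = 423
  Σ(formed) = 4795 kJ
ΔH = Σ(broken) − Σ(formed) = 4994 − 4795 = +199 kJ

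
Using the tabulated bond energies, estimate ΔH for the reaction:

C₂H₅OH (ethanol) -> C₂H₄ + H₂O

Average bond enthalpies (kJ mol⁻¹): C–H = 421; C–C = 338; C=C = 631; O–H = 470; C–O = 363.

ΔH ≈ +21 kJ

Bonds broken (reactants):
  C–C: 1 × 338 = 338
  C–H: 5 × 421 = 2105
  C–O: 1 × 363 = 363
  O–H: 1 × 470 = 470
  Σ(broken) = 3276 kJ
Bonds formed (products):
  C–H: 4 × 421 = 1684
  C=C: 1 × 631 = 631
  O–H: 2 × 470 = 940
  Σ(formed) = 3255 kJ
ΔH = Σ(broken) − Σ(formed) = 3276 − 3255 = +21 kJ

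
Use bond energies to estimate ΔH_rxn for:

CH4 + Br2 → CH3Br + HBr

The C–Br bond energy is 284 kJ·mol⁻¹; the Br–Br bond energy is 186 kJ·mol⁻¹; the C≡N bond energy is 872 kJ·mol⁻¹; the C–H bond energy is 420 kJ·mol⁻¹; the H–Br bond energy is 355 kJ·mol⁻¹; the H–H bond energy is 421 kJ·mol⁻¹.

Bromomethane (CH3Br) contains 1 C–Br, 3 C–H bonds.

ΔH ≈ −33 kJ

Bonds broken (reactants):
  Br–Br: 1 × 186 = 186
  C–H: 4 × 420 = 1680
  Σ(broken) = 1866 kJ
Bonds formed (products):
  C–Br: 1 × 284 = 284
  C–H: 3 × 420 = 1260
  H–Br: 1 × 355 = 355
  Σ(formed) = 1899 kJ
ΔH = Σ(broken) − Σ(formed) = 1866 − 1899 = −33 kJ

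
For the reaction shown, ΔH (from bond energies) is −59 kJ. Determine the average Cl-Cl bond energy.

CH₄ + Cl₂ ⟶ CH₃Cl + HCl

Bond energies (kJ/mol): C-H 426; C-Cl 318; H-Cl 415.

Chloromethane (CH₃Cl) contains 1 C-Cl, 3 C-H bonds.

D(Cl-Cl) ≈ 248 kJ/mol

Let D be the Cl-Cl bond energy.
Σ(broken) = 4×426 + 1×D = 1704 + D
Σ(formed) = 1×318 + 3×426 + 1×415 = 2011
ΔH = Σ(broken) − Σ(formed) = (1704 + D) − (2011) = −307 + D
Setting this equal to −59 kJ gives D = 248 kJ/mol.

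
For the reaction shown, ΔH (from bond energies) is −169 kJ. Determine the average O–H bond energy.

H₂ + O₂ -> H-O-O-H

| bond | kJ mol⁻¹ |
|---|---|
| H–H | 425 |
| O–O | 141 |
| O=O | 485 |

Let D be the O–H bond energy.
Σ(broken) = 1×425 + 1×485 = 910
Σ(formed) = 2×D + 1×141 = 141 + 2D
ΔH = Σ(broken) − Σ(formed) = (910) − (141 + 2D) = +769 − 2D
Setting this equal to −169 kJ gives 2D = 938, so D = 469 kJ/mol.

D(O–H) ≈ 469 kJ/mol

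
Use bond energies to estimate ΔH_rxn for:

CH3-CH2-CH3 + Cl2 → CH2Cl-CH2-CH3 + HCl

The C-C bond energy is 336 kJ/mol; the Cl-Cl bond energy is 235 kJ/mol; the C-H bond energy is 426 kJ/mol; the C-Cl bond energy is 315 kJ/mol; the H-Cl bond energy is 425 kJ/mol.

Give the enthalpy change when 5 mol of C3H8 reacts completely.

Bonds broken (reactants):
  C-C: 2 × 336 = 672
  C-H: 8 × 426 = 3408
  Cl-Cl: 1 × 235 = 235
  Σ(broken) = 4315 kJ
Bonds formed (products):
  C-C: 2 × 336 = 672
  C-Cl: 1 × 315 = 315
  C-H: 7 × 426 = 2982
  H-Cl: 1 × 425 = 425
  Σ(formed) = 4394 kJ
ΔH = Σ(broken) − Σ(formed) = 4315 − 4394 = −79 kJ
For 5× the reaction as written: 5 × (−79) = −395 kJ

ΔH = −395 kJ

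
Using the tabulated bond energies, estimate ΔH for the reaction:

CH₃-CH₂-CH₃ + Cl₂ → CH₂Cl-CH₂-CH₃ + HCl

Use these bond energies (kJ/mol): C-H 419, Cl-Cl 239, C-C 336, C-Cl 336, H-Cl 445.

Bonds broken (reactants):
  C-C: 2 × 336 = 672
  C-H: 8 × 419 = 3352
  Cl-Cl: 1 × 239 = 239
  Σ(broken) = 4263 kJ
Bonds formed (products):
  C-C: 2 × 336 = 672
  C-Cl: 1 × 336 = 336
  C-H: 7 × 419 = 2933
  H-Cl: 1 × 445 = 445
  Σ(formed) = 4386 kJ
ΔH = Σ(broken) − Σ(formed) = 4263 − 4386 = −123 kJ

ΔH ≈ −123 kJ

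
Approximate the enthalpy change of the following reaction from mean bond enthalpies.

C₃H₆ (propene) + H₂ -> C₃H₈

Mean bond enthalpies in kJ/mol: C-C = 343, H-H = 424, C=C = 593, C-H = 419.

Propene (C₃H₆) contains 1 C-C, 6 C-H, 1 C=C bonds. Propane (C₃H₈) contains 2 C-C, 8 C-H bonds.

Bonds broken (reactants):
  C-C: 1 × 343 = 343
  C-H: 6 × 419 = 2514
  C=C: 1 × 593 = 593
  H-H: 1 × 424 = 424
  Σ(broken) = 3874 kJ
Bonds formed (products):
  C-C: 2 × 343 = 686
  C-H: 8 × 419 = 3352
  Σ(formed) = 4038 kJ
ΔH = Σ(broken) − Σ(formed) = 3874 − 4038 = −164 kJ

ΔH ≈ −164 kJ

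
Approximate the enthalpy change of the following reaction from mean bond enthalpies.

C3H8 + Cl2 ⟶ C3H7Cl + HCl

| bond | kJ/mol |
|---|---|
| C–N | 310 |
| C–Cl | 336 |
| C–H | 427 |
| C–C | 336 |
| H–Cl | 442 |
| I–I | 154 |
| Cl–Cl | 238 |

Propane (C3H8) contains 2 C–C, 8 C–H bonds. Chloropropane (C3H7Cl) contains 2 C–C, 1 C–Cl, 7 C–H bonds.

Bonds broken (reactants):
  C–C: 2 × 336 = 672
  C–H: 8 × 427 = 3416
  Cl–Cl: 1 × 238 = 238
  Σ(broken) = 4326 kJ
Bonds formed (products):
  C–C: 2 × 336 = 672
  C–Cl: 1 × 336 = 336
  C–H: 7 × 427 = 2989
  H–Cl: 1 × 442 = 442
  Σ(formed) = 4439 kJ
ΔH = Σ(broken) − Σ(formed) = 4326 − 4439 = −113 kJ

ΔH ≈ −113 kJ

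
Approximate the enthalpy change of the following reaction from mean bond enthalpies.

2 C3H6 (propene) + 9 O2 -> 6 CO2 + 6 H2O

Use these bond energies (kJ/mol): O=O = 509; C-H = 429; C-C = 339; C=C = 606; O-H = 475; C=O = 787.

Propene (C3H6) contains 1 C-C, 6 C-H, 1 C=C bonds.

ΔH ≈ −3525 kJ

Bonds broken (reactants):
  C-C: 2 × 339 = 678
  C-H: 12 × 429 = 5148
  C=C: 2 × 606 = 1212
  O=O: 9 × 509 = 4581
  Σ(broken) = 11619 kJ
Bonds formed (products):
  C=O: 12 × 787 = 9444
  O-H: 12 × 475 = 5700
  Σ(formed) = 15144 kJ
ΔH = Σ(broken) − Σ(formed) = 11619 − 15144 = −3525 kJ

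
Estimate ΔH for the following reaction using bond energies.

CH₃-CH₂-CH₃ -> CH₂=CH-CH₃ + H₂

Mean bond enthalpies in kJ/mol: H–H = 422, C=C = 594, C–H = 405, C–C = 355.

Bonds broken (reactants):
  C–C: 2 × 355 = 710
  C–H: 8 × 405 = 3240
  Σ(broken) = 3950 kJ
Bonds formed (products):
  C–C: 1 × 355 = 355
  C–H: 6 × 405 = 2430
  C=C: 1 × 594 = 594
  H–H: 1 × 422 = 422
  Σ(formed) = 3801 kJ
ΔH = Σ(broken) − Σ(formed) = 3950 − 3801 = +149 kJ

ΔH ≈ +149 kJ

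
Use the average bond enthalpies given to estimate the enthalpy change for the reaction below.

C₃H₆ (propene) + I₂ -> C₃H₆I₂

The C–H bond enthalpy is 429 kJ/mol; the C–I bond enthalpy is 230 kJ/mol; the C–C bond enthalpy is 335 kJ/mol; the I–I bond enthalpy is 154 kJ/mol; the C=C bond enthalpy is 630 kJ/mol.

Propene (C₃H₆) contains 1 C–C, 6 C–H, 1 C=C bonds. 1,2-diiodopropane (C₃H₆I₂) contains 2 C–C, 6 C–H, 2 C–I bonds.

ΔH ≈ −11 kJ

Bonds broken (reactants):
  C–C: 1 × 335 = 335
  C–H: 6 × 429 = 2574
  C=C: 1 × 630 = 630
  I–I: 1 × 154 = 154
  Σ(broken) = 3693 kJ
Bonds formed (products):
  C–C: 2 × 335 = 670
  C–H: 6 × 429 = 2574
  C–I: 2 × 230 = 460
  Σ(formed) = 3704 kJ
ΔH = Σ(broken) − Σ(formed) = 3693 − 3704 = −11 kJ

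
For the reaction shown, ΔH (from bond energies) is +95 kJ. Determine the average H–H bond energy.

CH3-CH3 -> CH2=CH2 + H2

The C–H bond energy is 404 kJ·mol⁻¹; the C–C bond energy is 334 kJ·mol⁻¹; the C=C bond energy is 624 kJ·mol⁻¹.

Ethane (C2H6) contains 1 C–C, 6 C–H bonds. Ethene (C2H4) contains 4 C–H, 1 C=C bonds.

D(H–H) ≈ 423 kJ/mol

Let D be the H–H bond energy.
Σ(broken) = 1×334 + 6×404 = 2758
Σ(formed) = 4×404 + 1×624 + 1×D = 2240 + D
ΔH = Σ(broken) − Σ(formed) = (2758) − (2240 + D) = +518 − D
Setting this equal to +95 kJ gives D = 423 kJ/mol.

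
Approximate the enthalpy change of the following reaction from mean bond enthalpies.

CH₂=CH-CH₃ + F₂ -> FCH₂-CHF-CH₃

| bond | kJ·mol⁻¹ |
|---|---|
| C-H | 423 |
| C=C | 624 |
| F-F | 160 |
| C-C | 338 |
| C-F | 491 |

ΔH ≈ −536 kJ

Bonds broken (reactants):
  C-C: 1 × 338 = 338
  C-H: 6 × 423 = 2538
  C=C: 1 × 624 = 624
  F-F: 1 × 160 = 160
  Σ(broken) = 3660 kJ
Bonds formed (products):
  C-C: 2 × 338 = 676
  C-F: 2 × 491 = 982
  C-H: 6 × 423 = 2538
  Σ(formed) = 4196 kJ
ΔH = Σ(broken) − Σ(formed) = 3660 − 4196 = −536 kJ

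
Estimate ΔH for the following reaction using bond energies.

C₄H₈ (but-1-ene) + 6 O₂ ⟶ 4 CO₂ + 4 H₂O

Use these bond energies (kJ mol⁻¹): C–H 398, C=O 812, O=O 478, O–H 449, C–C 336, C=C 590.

ΔH ≈ −2774 kJ

Bonds broken (reactants):
  C–C: 2 × 336 = 672
  C–H: 8 × 398 = 3184
  C=C: 1 × 590 = 590
  O=O: 6 × 478 = 2868
  Σ(broken) = 7314 kJ
Bonds formed (products):
  C=O: 8 × 812 = 6496
  O–H: 8 × 449 = 3592
  Σ(formed) = 10088 kJ
ΔH = Σ(broken) − Σ(formed) = 7314 − 10088 = −2774 kJ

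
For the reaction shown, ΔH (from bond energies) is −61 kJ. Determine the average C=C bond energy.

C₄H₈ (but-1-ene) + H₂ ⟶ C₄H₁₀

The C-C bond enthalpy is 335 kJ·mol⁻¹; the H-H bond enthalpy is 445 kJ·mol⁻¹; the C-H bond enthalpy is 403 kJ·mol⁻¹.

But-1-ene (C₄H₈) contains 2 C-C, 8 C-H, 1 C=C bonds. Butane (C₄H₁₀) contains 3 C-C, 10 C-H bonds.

D(C=C) ≈ 635 kJ/mol

Let D be the C=C bond energy.
Σ(broken) = 2×335 + 8×403 + 1×D + 1×445 = 4339 + D
Σ(formed) = 3×335 + 10×403 = 5035
ΔH = Σ(broken) − Σ(formed) = (4339 + D) − (5035) = −696 + D
Setting this equal to −61 kJ gives D = 635 kJ/mol.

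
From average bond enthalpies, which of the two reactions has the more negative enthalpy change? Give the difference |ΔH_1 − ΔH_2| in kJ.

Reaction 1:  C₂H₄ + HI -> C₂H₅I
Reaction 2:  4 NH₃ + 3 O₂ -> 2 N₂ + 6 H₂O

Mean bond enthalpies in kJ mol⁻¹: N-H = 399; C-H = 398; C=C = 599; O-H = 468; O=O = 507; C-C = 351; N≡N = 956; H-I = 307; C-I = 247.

Reaction 1:
  Bonds broken (reactants):
    C-H: 4 × 398 = 1592
    C=C: 1 × 599 = 599
    H-I: 1 × 307 = 307
    Σ(broken) = 2498 kJ
  Bonds formed (products):
    C-C: 1 × 351 = 351
    C-H: 5 × 398 = 1990
    C-I: 1 × 247 = 247
    Σ(formed) = 2588 kJ
  ΔH_1 = 2498 − 2588 = −90 kJ
Reaction 2:
  Bonds broken (reactants):
    N-H: 12 × 399 = 4788
    O=O: 3 × 507 = 1521
    Σ(broken) = 6309 kJ
  Bonds formed (products):
    N≡N: 2 × 956 = 1912
    O-H: 12 × 468 = 5616
    Σ(formed) = 7528 kJ
  ΔH_2 = 6309 − 7528 = −1219 kJ
ΔH_1 − ΔH_2 = +1129 kJ, so reaction 2 has the more negative ΔH; |ΔH_1 − ΔH_2| = 1129 kJ.

Reaction 2, by 1129 kJ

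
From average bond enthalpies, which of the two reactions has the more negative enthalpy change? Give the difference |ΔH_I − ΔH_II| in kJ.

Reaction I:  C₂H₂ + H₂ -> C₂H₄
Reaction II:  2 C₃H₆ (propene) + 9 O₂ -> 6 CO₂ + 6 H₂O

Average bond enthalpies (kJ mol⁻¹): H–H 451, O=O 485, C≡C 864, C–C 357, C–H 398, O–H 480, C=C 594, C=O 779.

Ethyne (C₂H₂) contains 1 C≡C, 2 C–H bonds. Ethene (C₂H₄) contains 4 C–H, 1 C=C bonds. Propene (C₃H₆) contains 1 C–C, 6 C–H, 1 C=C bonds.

Reaction II, by 3990 kJ

Reaction I:
  Bonds broken (reactants):
    C≡C: 1 × 864 = 864
    C–H: 2 × 398 = 796
    H–H: 1 × 451 = 451
    Σ(broken) = 2111 kJ
  Bonds formed (products):
    C–H: 4 × 398 = 1592
    C=C: 1 × 594 = 594
    Σ(formed) = 2186 kJ
  ΔH_I = 2111 − 2186 = −75 kJ
Reaction II:
  Bonds broken (reactants):
    C–C: 2 × 357 = 714
    C–H: 12 × 398 = 4776
    C=C: 2 × 594 = 1188
    O=O: 9 × 485 = 4365
    Σ(broken) = 11043 kJ
  Bonds formed (products):
    C=O: 12 × 779 = 9348
    O–H: 12 × 480 = 5760
    Σ(formed) = 15108 kJ
  ΔH_II = 11043 − 15108 = −4065 kJ
ΔH_I − ΔH_II = +3990 kJ, so reaction II has the more negative ΔH; |ΔH_I − ΔH_II| = 3990 kJ.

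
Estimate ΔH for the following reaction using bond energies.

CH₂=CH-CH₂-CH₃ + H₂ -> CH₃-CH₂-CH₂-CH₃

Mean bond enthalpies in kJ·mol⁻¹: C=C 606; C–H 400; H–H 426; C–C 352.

ΔH ≈ −120 kJ

Bonds broken (reactants):
  C–C: 2 × 352 = 704
  C–H: 8 × 400 = 3200
  C=C: 1 × 606 = 606
  H–H: 1 × 426 = 426
  Σ(broken) = 4936 kJ
Bonds formed (products):
  C–C: 3 × 352 = 1056
  C–H: 10 × 400 = 4000
  Σ(formed) = 5056 kJ
ΔH = Σ(broken) − Σ(formed) = 4936 − 5056 = −120 kJ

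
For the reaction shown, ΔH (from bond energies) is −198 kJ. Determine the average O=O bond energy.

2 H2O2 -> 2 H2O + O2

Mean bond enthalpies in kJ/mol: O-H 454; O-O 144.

D(O=O) ≈ 486 kJ/mol

Let D be the O=O bond energy.
Σ(broken) = 4×454 + 2×144 = 2104
Σ(formed) = 4×454 + 1×D = 1816 + D
ΔH = Σ(broken) − Σ(formed) = (2104) − (1816 + D) = +288 − D
Setting this equal to −198 kJ gives D = 486 kJ/mol.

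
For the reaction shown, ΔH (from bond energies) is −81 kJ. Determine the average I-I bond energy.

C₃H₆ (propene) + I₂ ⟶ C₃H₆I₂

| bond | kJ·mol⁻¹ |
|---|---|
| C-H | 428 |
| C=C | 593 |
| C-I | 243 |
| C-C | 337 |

Let D be the I-I bond energy.
Σ(broken) = 1×337 + 6×428 + 1×593 + 1×D = 3498 + D
Σ(formed) = 2×337 + 6×428 + 2×243 = 3728
ΔH = Σ(broken) − Σ(formed) = (3498 + D) − (3728) = −230 + D
Setting this equal to −81 kJ gives D = 149 kJ/mol.

D(I-I) ≈ 149 kJ/mol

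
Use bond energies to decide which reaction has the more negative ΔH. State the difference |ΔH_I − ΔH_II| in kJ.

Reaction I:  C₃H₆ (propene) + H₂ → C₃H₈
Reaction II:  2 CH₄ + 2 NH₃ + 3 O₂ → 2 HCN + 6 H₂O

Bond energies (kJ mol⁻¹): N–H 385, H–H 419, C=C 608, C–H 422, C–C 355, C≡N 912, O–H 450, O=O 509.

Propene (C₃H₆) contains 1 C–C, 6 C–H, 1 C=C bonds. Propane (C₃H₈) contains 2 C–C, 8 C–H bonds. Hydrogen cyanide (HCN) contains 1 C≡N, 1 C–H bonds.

Reaction II, by 683 kJ

Reaction I:
  Bonds broken (reactants):
    C–C: 1 × 355 = 355
    C–H: 6 × 422 = 2532
    C=C: 1 × 608 = 608
    H–H: 1 × 419 = 419
    Σ(broken) = 3914 kJ
  Bonds formed (products):
    C–C: 2 × 355 = 710
    C–H: 8 × 422 = 3376
    Σ(formed) = 4086 kJ
  ΔH_I = 3914 − 4086 = −172 kJ
Reaction II:
  Bonds broken (reactants):
    C–H: 8 × 422 = 3376
    N–H: 6 × 385 = 2310
    O=O: 3 × 509 = 1527
    Σ(broken) = 7213 kJ
  Bonds formed (products):
    C≡N: 2 × 912 = 1824
    C–H: 2 × 422 = 844
    O–H: 12 × 450 = 5400
    Σ(formed) = 8068 kJ
  ΔH_II = 7213 − 8068 = −855 kJ
ΔH_I − ΔH_II = +683 kJ, so reaction II has the more negative ΔH; |ΔH_I − ΔH_II| = 683 kJ.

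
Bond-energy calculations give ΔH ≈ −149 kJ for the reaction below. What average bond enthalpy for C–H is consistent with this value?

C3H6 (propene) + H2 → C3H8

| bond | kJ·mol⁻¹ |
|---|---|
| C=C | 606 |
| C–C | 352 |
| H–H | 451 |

Let D be the C–H bond energy.
Σ(broken) = 1×352 + 6×D + 1×606 + 1×451 = 1409 + 6D
Σ(formed) = 2×352 + 8×D = 704 + 8D
ΔH = Σ(broken) − Σ(formed) = (1409 + 6D) − (704 + 8D) = +705 − 2D
Setting this equal to −149 kJ gives 2D = 854, so D = 427 kJ/mol.

D(C–H) ≈ 427 kJ/mol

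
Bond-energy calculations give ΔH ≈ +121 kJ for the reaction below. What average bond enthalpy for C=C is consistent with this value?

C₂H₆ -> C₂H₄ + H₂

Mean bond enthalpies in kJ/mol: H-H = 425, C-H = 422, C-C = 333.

Let D be the C=C bond energy.
Σ(broken) = 1×333 + 6×422 = 2865
Σ(formed) = 4×422 + 1×D + 1×425 = 2113 + D
ΔH = Σ(broken) − Σ(formed) = (2865) − (2113 + D) = +752 − D
Setting this equal to +121 kJ gives D = 631 kJ/mol.

D(C=C) ≈ 631 kJ/mol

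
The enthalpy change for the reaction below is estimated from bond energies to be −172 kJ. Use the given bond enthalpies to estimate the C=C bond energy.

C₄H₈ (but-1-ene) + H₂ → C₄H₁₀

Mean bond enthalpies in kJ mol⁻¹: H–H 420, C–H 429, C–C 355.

D(C=C) ≈ 621 kJ/mol

Let D be the C=C bond energy.
Σ(broken) = 2×355 + 8×429 + 1×D + 1×420 = 4562 + D
Σ(formed) = 3×355 + 10×429 = 5355
ΔH = Σ(broken) − Σ(formed) = (4562 + D) − (5355) = −793 + D
Setting this equal to −172 kJ gives D = 621 kJ/mol.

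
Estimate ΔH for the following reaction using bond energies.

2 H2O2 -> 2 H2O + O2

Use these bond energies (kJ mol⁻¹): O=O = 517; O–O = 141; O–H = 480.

Bonds broken (reactants):
  O–H: 4 × 480 = 1920
  O–O: 2 × 141 = 282
  Σ(broken) = 2202 kJ
Bonds formed (products):
  O–H: 4 × 480 = 1920
  O=O: 1 × 517 = 517
  Σ(formed) = 2437 kJ
ΔH = Σ(broken) − Σ(formed) = 2202 − 2437 = −235 kJ

ΔH ≈ −235 kJ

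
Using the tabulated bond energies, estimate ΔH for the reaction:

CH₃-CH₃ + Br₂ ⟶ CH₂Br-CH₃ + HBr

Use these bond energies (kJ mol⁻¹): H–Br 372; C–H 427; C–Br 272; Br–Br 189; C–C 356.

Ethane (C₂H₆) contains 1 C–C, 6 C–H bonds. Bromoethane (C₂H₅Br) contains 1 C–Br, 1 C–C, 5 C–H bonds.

ΔH ≈ −28 kJ

Bonds broken (reactants):
  Br–Br: 1 × 189 = 189
  C–C: 1 × 356 = 356
  C–H: 6 × 427 = 2562
  Σ(broken) = 3107 kJ
Bonds formed (products):
  C–Br: 1 × 272 = 272
  C–C: 1 × 356 = 356
  C–H: 5 × 427 = 2135
  H–Br: 1 × 372 = 372
  Σ(formed) = 3135 kJ
ΔH = Σ(broken) − Σ(formed) = 3107 − 3135 = −28 kJ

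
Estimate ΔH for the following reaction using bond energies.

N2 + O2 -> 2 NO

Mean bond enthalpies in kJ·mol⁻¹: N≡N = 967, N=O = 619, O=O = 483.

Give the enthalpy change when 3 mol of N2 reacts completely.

ΔH = +636 kJ

Bonds broken (reactants):
  N≡N: 1 × 967 = 967
  O=O: 1 × 483 = 483
  Σ(broken) = 1450 kJ
Bonds formed (products):
  N=O: 2 × 619 = 1238
  Σ(formed) = 1238 kJ
ΔH = Σ(broken) − Σ(formed) = 1450 − 1238 = +212 kJ
For 3× the reaction as written: 3 × (+212) = +636 kJ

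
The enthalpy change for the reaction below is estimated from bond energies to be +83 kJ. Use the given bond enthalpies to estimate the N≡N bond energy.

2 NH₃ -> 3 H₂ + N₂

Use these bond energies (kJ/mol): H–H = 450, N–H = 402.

D(N≡N) ≈ 979 kJ/mol

Let D be the N≡N bond energy.
Σ(broken) = 6×402 = 2412
Σ(formed) = 3×450 + 1×D = 1350 + D
ΔH = Σ(broken) − Σ(formed) = (2412) − (1350 + D) = +1062 − D
Setting this equal to +83 kJ gives D = 979 kJ/mol.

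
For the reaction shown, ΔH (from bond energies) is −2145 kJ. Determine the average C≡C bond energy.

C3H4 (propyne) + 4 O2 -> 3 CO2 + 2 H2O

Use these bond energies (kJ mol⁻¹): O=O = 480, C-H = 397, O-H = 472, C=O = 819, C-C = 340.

D(C≡C) ≈ 809 kJ/mol

Let D be the C≡C bond energy.
Σ(broken) = 1×D + 1×340 + 4×397 + 4×480 = 3848 + D
Σ(formed) = 6×819 + 4×472 = 6802
ΔH = Σ(broken) − Σ(formed) = (3848 + D) − (6802) = −2954 + D
Setting this equal to −2145 kJ gives D = 809 kJ/mol.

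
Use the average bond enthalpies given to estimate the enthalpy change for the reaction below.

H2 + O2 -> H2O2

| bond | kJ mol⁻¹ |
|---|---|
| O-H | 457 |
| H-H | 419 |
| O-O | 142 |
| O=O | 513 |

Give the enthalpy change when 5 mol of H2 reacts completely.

ΔH = −620 kJ

Bonds broken (reactants):
  H-H: 1 × 419 = 419
  O=O: 1 × 513 = 513
  Σ(broken) = 932 kJ
Bonds formed (products):
  O-H: 2 × 457 = 914
  O-O: 1 × 142 = 142
  Σ(formed) = 1056 kJ
ΔH = Σ(broken) − Σ(formed) = 932 − 1056 = −124 kJ
For 5× the reaction as written: 5 × (−124) = −620 kJ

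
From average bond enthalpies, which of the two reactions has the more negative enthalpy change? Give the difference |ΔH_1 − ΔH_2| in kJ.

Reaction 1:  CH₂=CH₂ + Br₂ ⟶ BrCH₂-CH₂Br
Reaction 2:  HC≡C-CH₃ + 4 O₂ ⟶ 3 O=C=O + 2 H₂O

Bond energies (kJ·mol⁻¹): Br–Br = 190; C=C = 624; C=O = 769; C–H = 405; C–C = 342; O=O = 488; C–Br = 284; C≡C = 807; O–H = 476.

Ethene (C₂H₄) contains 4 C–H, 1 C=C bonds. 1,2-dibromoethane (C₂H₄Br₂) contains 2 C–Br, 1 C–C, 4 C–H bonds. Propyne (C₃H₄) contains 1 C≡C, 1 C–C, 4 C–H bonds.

Reaction 2, by 1701 kJ

Reaction 1:
  Bonds broken (reactants):
    Br–Br: 1 × 190 = 190
    C–H: 4 × 405 = 1620
    C=C: 1 × 624 = 624
    Σ(broken) = 2434 kJ
  Bonds formed (products):
    C–Br: 2 × 284 = 568
    C–C: 1 × 342 = 342
    C–H: 4 × 405 = 1620
    Σ(formed) = 2530 kJ
  ΔH_1 = 2434 − 2530 = −96 kJ
Reaction 2:
  Bonds broken (reactants):
    C≡C: 1 × 807 = 807
    C–C: 1 × 342 = 342
    C–H: 4 × 405 = 1620
    O=O: 4 × 488 = 1952
    Σ(broken) = 4721 kJ
  Bonds formed (products):
    C=O: 6 × 769 = 4614
    O–H: 4 × 476 = 1904
    Σ(formed) = 6518 kJ
  ΔH_2 = 4721 − 6518 = −1797 kJ
ΔH_1 − ΔH_2 = +1701 kJ, so reaction 2 has the more negative ΔH; |ΔH_1 − ΔH_2| = 1701 kJ.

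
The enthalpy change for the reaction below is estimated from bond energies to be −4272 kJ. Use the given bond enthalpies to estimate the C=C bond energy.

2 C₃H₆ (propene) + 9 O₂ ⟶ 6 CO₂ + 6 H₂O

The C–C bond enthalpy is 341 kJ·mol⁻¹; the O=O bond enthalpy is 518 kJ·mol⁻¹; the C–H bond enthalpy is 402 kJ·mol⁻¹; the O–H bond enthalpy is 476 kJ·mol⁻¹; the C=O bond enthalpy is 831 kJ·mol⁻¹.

D(C=C) ≈ 622 kJ/mol

Let D be the C=C bond energy.
Σ(broken) = 2×341 + 12×402 + 2×D + 9×518 = 10168 + 2D
Σ(formed) = 12×831 + 12×476 = 15684
ΔH = Σ(broken) − Σ(formed) = (10168 + 2D) − (15684) = −5516 + 2D
Setting this equal to −4272 kJ gives 2D = 1244, so D = 622 kJ/mol.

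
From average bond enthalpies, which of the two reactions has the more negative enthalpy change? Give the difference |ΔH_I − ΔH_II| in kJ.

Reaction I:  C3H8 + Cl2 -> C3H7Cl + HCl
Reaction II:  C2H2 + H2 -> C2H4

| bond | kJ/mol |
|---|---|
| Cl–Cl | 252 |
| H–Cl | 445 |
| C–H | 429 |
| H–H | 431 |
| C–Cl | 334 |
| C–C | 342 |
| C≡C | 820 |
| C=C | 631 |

Reaction I:
  Bonds broken (reactants):
    C–C: 2 × 342 = 684
    C–H: 8 × 429 = 3432
    Cl–Cl: 1 × 252 = 252
    Σ(broken) = 4368 kJ
  Bonds formed (products):
    C–C: 2 × 342 = 684
    C–Cl: 1 × 334 = 334
    C–H: 7 × 429 = 3003
    H–Cl: 1 × 445 = 445
    Σ(formed) = 4466 kJ
  ΔH_I = 4368 − 4466 = −98 kJ
Reaction II:
  Bonds broken (reactants):
    C≡C: 1 × 820 = 820
    C–H: 2 × 429 = 858
    H–H: 1 × 431 = 431
    Σ(broken) = 2109 kJ
  Bonds formed (products):
    C–H: 4 × 429 = 1716
    C=C: 1 × 631 = 631
    Σ(formed) = 2347 kJ
  ΔH_II = 2109 − 2347 = −238 kJ
ΔH_I − ΔH_II = +140 kJ, so reaction II has the more negative ΔH; |ΔH_I − ΔH_II| = 140 kJ.

Reaction II, by 140 kJ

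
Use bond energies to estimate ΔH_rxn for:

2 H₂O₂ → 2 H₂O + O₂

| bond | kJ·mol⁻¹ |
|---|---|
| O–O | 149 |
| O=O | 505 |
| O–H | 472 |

Bonds broken (reactants):
  O–H: 4 × 472 = 1888
  O–O: 2 × 149 = 298
  Σ(broken) = 2186 kJ
Bonds formed (products):
  O–H: 4 × 472 = 1888
  O=O: 1 × 505 = 505
  Σ(formed) = 2393 kJ
ΔH = Σ(broken) − Σ(formed) = 2186 − 2393 = −207 kJ

ΔH ≈ −207 kJ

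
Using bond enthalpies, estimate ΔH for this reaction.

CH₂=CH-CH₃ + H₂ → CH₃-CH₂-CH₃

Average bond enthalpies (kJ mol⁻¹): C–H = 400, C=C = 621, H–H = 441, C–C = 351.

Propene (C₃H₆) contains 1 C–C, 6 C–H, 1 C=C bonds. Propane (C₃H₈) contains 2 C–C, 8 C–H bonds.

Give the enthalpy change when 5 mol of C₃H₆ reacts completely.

Bonds broken (reactants):
  C–C: 1 × 351 = 351
  C–H: 6 × 400 = 2400
  C=C: 1 × 621 = 621
  H–H: 1 × 441 = 441
  Σ(broken) = 3813 kJ
Bonds formed (products):
  C–C: 2 × 351 = 702
  C–H: 8 × 400 = 3200
  Σ(formed) = 3902 kJ
ΔH = Σ(broken) − Σ(formed) = 3813 − 3902 = −89 kJ
For 5× the reaction as written: 5 × (−89) = −445 kJ

ΔH = −445 kJ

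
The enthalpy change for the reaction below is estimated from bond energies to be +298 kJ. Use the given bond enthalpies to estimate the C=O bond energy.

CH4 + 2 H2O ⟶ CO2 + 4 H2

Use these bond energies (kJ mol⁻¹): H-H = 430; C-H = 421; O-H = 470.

Let D be the C=O bond energy.
Σ(broken) = 4×421 + 4×470 = 3564
Σ(formed) = 2×D + 4×430 = 1720 + 2D
ΔH = Σ(broken) − Σ(formed) = (3564) − (1720 + 2D) = +1844 − 2D
Setting this equal to +298 kJ gives 2D = 1546, so D = 773 kJ/mol.

D(C=O) ≈ 773 kJ/mol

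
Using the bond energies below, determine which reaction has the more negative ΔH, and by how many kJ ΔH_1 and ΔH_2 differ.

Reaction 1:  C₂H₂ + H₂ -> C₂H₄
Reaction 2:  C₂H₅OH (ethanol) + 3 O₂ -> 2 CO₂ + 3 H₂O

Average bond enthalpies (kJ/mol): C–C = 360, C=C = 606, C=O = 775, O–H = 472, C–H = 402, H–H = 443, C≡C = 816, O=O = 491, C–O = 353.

Reaction 1:
  Bonds broken (reactants):
    C≡C: 1 × 816 = 816
    C–H: 2 × 402 = 804
    H–H: 1 × 443 = 443
    Σ(broken) = 2063 kJ
  Bonds formed (products):
    C–H: 4 × 402 = 1608
    C=C: 1 × 606 = 606
    Σ(formed) = 2214 kJ
  ΔH_1 = 2063 − 2214 = −151 kJ
Reaction 2:
  Bonds broken (reactants):
    C–C: 1 × 360 = 360
    C–H: 5 × 402 = 2010
    C–O: 1 × 353 = 353
    O–H: 1 × 472 = 472
    O=O: 3 × 491 = 1473
    Σ(broken) = 4668 kJ
  Bonds formed (products):
    C=O: 4 × 775 = 3100
    O–H: 6 × 472 = 2832
    Σ(formed) = 5932 kJ
  ΔH_2 = 4668 − 5932 = −1264 kJ
ΔH_1 − ΔH_2 = +1113 kJ, so reaction 2 has the more negative ΔH; |ΔH_1 − ΔH_2| = 1113 kJ.

Reaction 2, by 1113 kJ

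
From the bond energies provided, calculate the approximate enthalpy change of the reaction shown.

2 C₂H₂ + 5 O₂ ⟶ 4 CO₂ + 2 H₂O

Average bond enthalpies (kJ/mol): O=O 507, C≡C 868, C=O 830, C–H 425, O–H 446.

Bonds broken (reactants):
  C≡C: 2 × 868 = 1736
  C–H: 4 × 425 = 1700
  O=O: 5 × 507 = 2535
  Σ(broken) = 5971 kJ
Bonds formed (products):
  C=O: 8 × 830 = 6640
  O–H: 4 × 446 = 1784
  Σ(formed) = 8424 kJ
ΔH = Σ(broken) − Σ(formed) = 5971 − 8424 = −2453 kJ

ΔH ≈ −2453 kJ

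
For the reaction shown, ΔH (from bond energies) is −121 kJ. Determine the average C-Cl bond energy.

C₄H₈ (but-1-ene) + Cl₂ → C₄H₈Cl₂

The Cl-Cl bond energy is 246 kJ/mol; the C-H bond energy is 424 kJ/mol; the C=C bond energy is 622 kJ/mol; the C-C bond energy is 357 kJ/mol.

D(C-Cl) ≈ 316 kJ/mol

Let D be the C-Cl bond energy.
Σ(broken) = 2×357 + 8×424 + 1×622 + 1×246 = 4974
Σ(formed) = 3×357 + 2×D + 8×424 = 4463 + 2D
ΔH = Σ(broken) − Σ(formed) = (4974) − (4463 + 2D) = +511 − 2D
Setting this equal to −121 kJ gives 2D = 632, so D = 316 kJ/mol.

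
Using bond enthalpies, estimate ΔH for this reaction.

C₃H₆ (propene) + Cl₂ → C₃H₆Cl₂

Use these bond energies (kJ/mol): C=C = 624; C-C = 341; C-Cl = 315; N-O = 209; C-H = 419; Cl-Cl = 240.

ΔH ≈ −107 kJ

Bonds broken (reactants):
  C-C: 1 × 341 = 341
  C-H: 6 × 419 = 2514
  C=C: 1 × 624 = 624
  Cl-Cl: 1 × 240 = 240
  Σ(broken) = 3719 kJ
Bonds formed (products):
  C-C: 2 × 341 = 682
  C-Cl: 2 × 315 = 630
  C-H: 6 × 419 = 2514
  Σ(formed) = 3826 kJ
ΔH = Σ(broken) − Σ(formed) = 3719 − 3826 = −107 kJ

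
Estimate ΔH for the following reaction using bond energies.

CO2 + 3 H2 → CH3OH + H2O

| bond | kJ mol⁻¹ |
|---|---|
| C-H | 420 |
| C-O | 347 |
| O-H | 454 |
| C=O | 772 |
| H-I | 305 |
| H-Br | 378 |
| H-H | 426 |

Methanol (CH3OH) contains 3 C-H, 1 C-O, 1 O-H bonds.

Bonds broken (reactants):
  C=O: 2 × 772 = 1544
  H-H: 3 × 426 = 1278
  Σ(broken) = 2822 kJ
Bonds formed (products):
  C-H: 3 × 420 = 1260
  C-O: 1 × 347 = 347
  O-H: 3 × 454 = 1362
  Σ(formed) = 2969 kJ
ΔH = Σ(broken) − Σ(formed) = 2822 − 2969 = −147 kJ

ΔH ≈ −147 kJ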